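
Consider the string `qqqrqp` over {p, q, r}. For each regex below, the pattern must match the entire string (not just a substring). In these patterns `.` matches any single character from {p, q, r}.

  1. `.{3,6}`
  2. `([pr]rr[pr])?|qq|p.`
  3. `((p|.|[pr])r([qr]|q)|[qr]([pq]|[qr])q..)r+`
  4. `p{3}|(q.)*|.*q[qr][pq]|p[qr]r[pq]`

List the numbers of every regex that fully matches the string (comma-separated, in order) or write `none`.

1, 4

1 → match
2 → no match
3 → no match — must end with `r`
4 → match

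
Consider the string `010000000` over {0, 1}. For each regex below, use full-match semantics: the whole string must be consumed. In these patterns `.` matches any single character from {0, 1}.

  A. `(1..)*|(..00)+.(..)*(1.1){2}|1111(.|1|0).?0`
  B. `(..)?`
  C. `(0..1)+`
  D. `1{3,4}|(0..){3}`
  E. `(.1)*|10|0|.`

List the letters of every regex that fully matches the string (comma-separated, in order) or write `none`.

A → no match
B → no match
C → no match — must end with `1`
D → match
E → no match

D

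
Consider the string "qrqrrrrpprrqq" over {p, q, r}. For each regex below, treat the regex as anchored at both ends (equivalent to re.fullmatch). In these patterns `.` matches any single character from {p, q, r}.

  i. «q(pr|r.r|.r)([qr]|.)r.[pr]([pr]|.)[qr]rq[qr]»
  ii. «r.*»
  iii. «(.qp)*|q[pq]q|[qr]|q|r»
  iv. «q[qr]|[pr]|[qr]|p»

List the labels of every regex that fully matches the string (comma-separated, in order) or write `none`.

i

i → match
ii → no match — must start with "r"
iii → no match
iv → no match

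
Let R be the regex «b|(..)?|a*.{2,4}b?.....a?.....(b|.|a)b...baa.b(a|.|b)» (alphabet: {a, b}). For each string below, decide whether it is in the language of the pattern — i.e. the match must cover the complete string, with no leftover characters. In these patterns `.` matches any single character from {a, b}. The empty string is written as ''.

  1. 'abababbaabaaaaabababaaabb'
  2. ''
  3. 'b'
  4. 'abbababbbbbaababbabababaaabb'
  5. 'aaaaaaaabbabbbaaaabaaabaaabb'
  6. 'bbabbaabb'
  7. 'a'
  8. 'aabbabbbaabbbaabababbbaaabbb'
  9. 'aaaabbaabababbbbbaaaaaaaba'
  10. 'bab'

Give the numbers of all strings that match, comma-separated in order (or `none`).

1, 2, 3, 5

1 → match
2. '' → match
3. 'b' → match
4 → no match
5 → match
6. 'bbabbaabb' → no match
7. 'a' → no match
8 → no match
9 → no match
10. 'bab' → no match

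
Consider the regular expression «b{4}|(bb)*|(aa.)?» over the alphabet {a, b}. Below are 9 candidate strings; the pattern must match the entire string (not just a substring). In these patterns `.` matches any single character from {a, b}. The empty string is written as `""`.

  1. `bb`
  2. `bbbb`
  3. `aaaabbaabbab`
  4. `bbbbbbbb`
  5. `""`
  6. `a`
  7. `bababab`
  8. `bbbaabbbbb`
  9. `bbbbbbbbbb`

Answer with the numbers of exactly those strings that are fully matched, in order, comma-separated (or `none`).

1 → match
2 → match
3 → no match
4 → match
5 → match
6 → no match
7 → no match
8 → no match
9 → match

1, 2, 4, 5, 9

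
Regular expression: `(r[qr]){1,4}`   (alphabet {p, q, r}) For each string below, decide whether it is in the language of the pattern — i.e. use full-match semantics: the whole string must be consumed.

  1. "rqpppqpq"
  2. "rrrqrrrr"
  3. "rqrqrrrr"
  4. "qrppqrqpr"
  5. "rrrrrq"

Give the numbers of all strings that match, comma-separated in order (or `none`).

2, 3, 5

1 → no match
2 → match
3 → match
4 → no match — must start with "r"
5 → match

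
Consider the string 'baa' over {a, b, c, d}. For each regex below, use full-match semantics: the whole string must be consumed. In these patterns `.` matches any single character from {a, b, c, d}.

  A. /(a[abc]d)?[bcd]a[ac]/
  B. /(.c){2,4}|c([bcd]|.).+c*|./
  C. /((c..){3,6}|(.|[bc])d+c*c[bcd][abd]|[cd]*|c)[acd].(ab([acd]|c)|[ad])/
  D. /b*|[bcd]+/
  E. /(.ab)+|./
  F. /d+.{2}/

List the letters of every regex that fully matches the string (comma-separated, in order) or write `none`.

A → match
B → no match
C → no match
D → no match
E → no match
F → no match — must start with 'd'

A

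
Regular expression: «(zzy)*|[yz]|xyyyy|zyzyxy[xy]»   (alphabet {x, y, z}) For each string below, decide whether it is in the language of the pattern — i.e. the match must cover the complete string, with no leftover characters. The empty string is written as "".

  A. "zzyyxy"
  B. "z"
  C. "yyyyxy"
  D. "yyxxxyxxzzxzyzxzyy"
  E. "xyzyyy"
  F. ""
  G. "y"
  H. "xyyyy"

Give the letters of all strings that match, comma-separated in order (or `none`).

A → no match
B → match
C → no match
D → no match
E → no match
F → match
G → match
H → match

B, F, G, H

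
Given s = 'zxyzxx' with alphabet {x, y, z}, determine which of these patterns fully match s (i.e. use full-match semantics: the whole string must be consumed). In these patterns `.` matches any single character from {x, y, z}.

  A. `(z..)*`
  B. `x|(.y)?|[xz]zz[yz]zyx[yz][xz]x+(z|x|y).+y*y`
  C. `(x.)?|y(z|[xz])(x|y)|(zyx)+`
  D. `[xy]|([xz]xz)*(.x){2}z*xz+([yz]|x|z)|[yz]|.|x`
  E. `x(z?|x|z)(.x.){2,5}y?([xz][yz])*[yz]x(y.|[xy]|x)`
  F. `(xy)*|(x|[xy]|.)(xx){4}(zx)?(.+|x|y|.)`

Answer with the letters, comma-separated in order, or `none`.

A → match
B → no match
C → no match
D → no match
E → no match — must start with 'x'
F → no match

A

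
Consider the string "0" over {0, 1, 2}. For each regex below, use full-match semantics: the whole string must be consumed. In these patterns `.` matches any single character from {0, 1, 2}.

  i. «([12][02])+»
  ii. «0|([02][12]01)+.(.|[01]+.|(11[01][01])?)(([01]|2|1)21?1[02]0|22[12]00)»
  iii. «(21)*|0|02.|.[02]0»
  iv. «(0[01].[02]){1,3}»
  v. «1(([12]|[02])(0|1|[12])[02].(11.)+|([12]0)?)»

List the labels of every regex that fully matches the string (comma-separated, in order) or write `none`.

ii, iii

i → no match
ii → match
iii → match
iv → no match
v → no match — must start with "1"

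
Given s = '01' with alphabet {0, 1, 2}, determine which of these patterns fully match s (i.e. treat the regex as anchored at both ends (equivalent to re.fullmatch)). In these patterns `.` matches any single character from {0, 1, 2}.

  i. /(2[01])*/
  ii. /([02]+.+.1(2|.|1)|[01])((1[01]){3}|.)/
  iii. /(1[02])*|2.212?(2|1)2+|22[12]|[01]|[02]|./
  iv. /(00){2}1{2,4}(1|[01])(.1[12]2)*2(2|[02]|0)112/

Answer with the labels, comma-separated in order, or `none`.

ii

i → no match
ii → match
iii → no match
iv → no match — must start with '00'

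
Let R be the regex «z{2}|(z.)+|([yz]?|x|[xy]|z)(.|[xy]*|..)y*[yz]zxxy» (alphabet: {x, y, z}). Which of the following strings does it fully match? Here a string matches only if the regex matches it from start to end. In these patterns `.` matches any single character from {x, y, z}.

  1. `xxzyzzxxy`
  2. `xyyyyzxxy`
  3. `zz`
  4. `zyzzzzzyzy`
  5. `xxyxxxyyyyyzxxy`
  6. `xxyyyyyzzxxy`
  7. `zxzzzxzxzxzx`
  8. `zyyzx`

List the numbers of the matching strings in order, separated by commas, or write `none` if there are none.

1 → match
2 → match
3 → match
4 → match
5 → match
6 → match
7 → match
8 → no match

1, 2, 3, 4, 5, 6, 7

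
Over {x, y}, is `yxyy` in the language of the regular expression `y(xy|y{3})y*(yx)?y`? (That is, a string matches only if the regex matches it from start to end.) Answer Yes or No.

Yes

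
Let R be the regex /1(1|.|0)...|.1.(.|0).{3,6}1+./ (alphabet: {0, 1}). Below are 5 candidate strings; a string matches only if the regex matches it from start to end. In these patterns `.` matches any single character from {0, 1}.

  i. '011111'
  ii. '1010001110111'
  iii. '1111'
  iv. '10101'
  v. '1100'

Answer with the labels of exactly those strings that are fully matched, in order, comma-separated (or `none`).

i → no match
ii → no match
iii → no match
iv → match
v → no match

iv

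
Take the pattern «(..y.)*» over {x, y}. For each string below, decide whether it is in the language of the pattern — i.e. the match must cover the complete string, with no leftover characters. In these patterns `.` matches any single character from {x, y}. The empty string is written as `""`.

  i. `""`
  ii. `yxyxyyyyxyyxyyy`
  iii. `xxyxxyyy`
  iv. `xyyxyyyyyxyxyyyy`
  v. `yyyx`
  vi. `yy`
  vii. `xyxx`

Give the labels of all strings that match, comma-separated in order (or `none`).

i → match
ii → no match
iii → match
iv → match
v → match
vi → no match
vii → no match

i, iii, iv, v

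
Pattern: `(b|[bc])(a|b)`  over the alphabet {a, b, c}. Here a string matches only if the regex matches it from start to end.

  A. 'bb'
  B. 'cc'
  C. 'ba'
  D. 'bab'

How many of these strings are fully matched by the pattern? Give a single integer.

2

A → match
B → no match
C → match
D → no match
Total matched: 2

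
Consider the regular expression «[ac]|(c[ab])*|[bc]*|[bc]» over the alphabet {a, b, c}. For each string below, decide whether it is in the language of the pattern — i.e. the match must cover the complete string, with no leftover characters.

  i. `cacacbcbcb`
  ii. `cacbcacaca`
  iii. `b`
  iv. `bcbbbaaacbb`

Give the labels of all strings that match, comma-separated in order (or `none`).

i → match
ii → match
iii → match
iv → no match

i, ii, iii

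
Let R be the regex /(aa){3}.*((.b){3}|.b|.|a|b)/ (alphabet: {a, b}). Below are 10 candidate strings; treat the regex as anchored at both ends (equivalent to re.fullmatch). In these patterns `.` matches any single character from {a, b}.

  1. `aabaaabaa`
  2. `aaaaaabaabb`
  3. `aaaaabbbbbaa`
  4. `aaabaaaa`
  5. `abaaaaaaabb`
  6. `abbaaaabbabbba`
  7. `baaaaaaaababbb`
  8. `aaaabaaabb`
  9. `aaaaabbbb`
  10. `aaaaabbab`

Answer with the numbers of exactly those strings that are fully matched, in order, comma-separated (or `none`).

2

1 → no match
2 → match
3 → no match
4 → no match
5 → no match — must start with `aa`
6 → no match — must start with `aa`
7 → no match — must start with `aa`
8 → no match
9 → no match
10 → no match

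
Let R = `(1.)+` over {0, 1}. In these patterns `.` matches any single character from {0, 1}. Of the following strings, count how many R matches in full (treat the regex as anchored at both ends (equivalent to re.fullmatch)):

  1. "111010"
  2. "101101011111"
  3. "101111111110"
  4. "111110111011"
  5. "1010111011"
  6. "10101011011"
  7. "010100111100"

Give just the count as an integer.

1 → match
2 → no match
3 → match
4 → match
5 → match
6 → no match
7 → no match — must start with "1"
Total matched: 4

4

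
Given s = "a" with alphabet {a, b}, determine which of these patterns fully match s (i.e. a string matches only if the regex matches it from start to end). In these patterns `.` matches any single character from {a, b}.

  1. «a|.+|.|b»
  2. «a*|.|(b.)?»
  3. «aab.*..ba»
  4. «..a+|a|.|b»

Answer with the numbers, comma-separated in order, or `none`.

1, 2, 4

1 → match
2 → match
3 → no match — must start with "aab"
4 → match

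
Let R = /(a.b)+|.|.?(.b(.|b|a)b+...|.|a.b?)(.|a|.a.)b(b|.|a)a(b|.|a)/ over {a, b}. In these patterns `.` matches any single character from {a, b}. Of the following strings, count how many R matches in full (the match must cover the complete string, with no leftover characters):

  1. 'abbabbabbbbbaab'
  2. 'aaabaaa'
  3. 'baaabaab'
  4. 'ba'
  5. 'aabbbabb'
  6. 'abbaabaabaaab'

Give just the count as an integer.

1 → no match
2 → match
3 → match
4 → no match
5 → no match
6 → no match
Total matched: 2

2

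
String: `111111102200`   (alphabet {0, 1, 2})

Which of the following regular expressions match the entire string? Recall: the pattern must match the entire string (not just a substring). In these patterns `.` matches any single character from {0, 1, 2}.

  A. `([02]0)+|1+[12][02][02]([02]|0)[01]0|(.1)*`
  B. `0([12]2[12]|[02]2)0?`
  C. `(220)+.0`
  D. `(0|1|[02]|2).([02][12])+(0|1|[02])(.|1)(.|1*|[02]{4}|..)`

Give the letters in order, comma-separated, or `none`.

A → match
B → no match — must start with `0`
C → no match — must start with `220`
D → no match

A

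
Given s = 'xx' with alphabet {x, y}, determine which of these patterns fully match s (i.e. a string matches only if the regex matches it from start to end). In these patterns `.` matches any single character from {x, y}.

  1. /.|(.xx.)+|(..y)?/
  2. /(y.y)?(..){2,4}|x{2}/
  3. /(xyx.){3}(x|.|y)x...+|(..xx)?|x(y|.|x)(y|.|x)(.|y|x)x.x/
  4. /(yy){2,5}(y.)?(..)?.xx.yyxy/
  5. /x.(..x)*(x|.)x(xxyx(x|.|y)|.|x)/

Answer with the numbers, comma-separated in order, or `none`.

1 → no match
2 → match
3 → no match
4 → no match — must start with 'yy'
5 → no match

2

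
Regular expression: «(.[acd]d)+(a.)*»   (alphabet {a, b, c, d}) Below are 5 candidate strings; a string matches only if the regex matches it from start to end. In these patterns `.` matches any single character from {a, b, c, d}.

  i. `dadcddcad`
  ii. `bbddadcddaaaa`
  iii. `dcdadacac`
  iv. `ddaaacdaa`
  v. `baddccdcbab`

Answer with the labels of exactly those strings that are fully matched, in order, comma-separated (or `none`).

i. `dadcddcad` → match
ii → no match
iii. `dcdadacac` → match
iv. `ddaaacdaa` → no match
v. `baddccdcbab` → no match

i, iii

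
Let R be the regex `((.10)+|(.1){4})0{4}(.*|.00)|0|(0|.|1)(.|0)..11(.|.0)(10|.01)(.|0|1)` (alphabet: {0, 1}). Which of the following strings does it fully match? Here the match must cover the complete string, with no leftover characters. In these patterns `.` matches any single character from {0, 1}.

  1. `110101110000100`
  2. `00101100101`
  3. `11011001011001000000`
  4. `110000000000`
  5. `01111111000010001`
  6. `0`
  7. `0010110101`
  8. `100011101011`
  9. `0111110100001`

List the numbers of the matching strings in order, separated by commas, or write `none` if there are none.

1 → match
2. `00101100101` → match
3 → match
4. `110000000000` → match
5 → match
6. `0` → match
7. `0010110101` → match
8. `100011101011` → match
9 → match

1, 2, 3, 4, 5, 6, 7, 8, 9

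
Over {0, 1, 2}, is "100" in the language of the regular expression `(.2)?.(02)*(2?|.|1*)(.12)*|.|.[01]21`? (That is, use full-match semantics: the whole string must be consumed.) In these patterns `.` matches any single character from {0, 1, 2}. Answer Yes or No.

No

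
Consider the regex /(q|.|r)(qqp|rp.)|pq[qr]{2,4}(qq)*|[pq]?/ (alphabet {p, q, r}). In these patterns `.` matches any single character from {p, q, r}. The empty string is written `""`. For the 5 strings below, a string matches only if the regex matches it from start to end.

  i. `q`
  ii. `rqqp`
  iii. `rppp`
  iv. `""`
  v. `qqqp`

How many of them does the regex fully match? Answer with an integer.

4

i → match
ii → match
iii → no match
iv → match
v → match
Total matched: 4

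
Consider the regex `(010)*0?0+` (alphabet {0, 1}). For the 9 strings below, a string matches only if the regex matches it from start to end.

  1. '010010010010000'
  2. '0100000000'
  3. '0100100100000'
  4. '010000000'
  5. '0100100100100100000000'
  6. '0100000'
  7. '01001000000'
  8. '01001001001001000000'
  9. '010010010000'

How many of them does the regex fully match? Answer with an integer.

9

1 → match
2 → match
3 → match
4 → match
5 → match
6 → match
7 → match
8 → match
9 → match
Total matched: 9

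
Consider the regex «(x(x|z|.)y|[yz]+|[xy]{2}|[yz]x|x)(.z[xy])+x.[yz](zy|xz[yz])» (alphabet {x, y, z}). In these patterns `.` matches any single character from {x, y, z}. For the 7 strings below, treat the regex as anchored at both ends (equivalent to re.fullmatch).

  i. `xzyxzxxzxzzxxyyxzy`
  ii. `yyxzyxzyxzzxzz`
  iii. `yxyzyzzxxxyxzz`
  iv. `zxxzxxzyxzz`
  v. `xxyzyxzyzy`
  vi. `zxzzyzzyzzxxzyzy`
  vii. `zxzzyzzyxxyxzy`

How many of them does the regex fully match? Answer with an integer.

7

i → match
ii → match
iii → match
iv. `zxxzxxzyxzz` → match
v. `xxyzyxzyzy` → match
vi → match
vii → match
Total matched: 7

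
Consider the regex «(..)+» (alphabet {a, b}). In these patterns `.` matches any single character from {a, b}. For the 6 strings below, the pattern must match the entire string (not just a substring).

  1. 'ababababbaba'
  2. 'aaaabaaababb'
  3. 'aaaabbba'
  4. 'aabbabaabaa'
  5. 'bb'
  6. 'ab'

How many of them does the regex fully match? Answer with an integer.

1 → match
2 → match
3 → match
4 → no match
5 → match
6 → match
Total matched: 5

5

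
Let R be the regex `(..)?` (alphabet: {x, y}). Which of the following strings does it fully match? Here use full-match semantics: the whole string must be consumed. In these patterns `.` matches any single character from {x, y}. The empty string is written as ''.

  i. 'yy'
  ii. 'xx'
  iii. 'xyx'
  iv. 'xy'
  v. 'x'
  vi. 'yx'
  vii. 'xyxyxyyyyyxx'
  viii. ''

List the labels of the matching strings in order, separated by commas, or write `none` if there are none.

i → match
ii → match
iii → no match
iv → match
v → no match
vi → match
vii → no match
viii → match

i, ii, iv, vi, viii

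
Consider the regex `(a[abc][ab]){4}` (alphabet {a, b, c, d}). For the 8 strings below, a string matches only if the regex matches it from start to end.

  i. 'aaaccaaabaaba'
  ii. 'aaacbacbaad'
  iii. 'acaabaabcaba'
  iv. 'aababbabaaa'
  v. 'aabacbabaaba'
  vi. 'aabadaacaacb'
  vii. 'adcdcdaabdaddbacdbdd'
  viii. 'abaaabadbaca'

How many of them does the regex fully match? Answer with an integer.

i → no match
ii. 'aaacbacbaad' → no match
iii. 'acaabaabcaba' → no match
iv. 'aababbabaaa' → no match
v. 'aabacbabaaba' → match
vi. 'aabadaacaacb' → no match
vii → no match
viii. 'abaaabadbaca' → no match
Total matched: 1

1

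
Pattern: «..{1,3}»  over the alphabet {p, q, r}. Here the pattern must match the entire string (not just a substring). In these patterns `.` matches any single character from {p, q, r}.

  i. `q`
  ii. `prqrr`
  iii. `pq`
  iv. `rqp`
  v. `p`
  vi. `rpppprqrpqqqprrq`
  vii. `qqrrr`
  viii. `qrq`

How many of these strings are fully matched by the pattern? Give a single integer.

i → no match
ii → no match
iii → match
iv → match
v → no match
vi → no match
vii → no match
viii → match
Total matched: 3

3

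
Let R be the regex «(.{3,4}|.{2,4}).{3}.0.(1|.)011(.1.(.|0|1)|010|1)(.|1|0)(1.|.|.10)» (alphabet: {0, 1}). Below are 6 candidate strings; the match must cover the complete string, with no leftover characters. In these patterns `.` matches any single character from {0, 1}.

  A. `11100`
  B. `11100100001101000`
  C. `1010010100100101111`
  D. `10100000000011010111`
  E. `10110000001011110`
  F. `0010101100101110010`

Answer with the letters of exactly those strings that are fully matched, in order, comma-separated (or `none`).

B, D, E, F

A → no match
B → match
C → no match
D → match
E → match
F → match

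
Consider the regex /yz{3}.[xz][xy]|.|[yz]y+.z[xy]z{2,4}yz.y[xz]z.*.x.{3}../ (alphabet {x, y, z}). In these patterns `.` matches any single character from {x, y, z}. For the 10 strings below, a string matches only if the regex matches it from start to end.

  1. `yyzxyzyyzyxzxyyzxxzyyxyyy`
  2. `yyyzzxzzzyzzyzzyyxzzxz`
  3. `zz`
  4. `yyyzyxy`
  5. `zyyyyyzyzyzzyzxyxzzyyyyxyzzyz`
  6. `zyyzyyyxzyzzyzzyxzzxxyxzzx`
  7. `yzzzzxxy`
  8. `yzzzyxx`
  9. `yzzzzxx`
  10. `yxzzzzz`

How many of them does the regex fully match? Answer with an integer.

1 → no match
2 → no match
3. `zz` → no match
4. `yyyzyxy` → no match
5 → no match
6 → no match
7. `yzzzzxxy` → no match
8. `yzzzyxx` → match
9. `yzzzzxx` → match
10. `yxzzzzz` → no match
Total matched: 2

2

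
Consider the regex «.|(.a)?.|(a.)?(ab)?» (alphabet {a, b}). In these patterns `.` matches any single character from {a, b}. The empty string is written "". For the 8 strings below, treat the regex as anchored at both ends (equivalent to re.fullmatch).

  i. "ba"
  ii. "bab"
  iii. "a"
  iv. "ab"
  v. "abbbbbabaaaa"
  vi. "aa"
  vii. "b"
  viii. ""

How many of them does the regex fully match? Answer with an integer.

i → no match
ii → match
iii → match
iv → match
v → no match
vi → match
vii → match
viii → match
Total matched: 6

6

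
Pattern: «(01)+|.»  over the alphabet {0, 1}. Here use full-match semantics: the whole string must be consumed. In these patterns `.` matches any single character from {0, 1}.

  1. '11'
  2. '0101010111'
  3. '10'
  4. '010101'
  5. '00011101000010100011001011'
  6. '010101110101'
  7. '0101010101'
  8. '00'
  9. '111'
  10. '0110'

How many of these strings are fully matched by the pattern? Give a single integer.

1 → no match
2 → no match
3 → no match
4 → match
5 → no match
6 → no match
7 → match
8 → no match
9 → no match
10 → no match
Total matched: 2

2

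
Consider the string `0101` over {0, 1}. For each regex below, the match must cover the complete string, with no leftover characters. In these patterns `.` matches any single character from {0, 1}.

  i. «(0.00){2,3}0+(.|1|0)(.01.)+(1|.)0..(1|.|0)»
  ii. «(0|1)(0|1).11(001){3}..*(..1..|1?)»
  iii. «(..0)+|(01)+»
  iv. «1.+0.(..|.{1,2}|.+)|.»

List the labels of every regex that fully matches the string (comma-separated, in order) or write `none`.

i → no match
ii → no match
iii → match
iv → no match

iii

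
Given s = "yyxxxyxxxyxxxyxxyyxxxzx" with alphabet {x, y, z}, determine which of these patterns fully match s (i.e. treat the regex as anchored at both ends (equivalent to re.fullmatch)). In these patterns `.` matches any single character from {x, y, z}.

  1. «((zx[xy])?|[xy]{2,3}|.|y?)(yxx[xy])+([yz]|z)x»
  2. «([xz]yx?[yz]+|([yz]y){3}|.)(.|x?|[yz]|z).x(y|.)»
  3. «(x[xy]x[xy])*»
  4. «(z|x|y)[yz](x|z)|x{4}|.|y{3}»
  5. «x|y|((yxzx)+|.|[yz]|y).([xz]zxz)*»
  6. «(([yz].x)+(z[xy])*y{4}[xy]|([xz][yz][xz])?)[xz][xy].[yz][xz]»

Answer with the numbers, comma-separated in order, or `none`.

1

1 → match
2 → no match
3 → no match
4 → no match
5 → no match
6 → no match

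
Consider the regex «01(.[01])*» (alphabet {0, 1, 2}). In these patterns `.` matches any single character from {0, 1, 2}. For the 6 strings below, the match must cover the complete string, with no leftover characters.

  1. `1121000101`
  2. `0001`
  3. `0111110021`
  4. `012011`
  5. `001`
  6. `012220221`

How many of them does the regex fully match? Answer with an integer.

2

1 → no match — must start with `01`
2 → no match — must start with `01`
3 → match
4 → match
5 → no match — must start with `01`
6 → no match
Total matched: 2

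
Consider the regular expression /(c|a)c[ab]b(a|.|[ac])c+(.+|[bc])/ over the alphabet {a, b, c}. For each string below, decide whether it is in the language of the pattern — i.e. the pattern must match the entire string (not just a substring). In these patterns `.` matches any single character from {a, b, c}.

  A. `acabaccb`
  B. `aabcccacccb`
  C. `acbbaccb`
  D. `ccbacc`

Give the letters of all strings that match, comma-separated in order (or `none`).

A, C

A → match
B → no match
C → match
D → no match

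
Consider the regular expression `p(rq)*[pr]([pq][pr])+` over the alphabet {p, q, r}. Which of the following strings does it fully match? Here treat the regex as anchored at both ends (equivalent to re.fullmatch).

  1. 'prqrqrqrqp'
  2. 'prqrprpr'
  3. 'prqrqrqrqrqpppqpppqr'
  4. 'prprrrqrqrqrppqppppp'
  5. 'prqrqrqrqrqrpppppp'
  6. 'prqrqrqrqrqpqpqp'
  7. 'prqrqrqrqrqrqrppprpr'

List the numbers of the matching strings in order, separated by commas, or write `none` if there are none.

1 → match
2 → match
3 → match
4 → no match
5 → match
6 → match
7 → match

1, 2, 3, 5, 6, 7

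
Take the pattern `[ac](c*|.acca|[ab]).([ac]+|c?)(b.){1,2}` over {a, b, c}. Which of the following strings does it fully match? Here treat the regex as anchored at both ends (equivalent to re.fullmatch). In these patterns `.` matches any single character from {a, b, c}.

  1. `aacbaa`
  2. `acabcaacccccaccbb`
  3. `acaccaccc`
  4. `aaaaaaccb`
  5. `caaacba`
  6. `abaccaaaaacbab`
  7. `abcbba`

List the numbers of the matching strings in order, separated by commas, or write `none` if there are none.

1 → no match
2 → no match
3 → no match
4 → no match
5 → match
6 → no match
7 → no match

5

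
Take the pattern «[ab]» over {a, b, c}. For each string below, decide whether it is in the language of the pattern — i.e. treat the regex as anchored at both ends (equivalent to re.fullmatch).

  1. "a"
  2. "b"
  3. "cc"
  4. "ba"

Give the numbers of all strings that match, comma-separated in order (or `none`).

1 → match
2 → match
3 → no match
4 → no match

1, 2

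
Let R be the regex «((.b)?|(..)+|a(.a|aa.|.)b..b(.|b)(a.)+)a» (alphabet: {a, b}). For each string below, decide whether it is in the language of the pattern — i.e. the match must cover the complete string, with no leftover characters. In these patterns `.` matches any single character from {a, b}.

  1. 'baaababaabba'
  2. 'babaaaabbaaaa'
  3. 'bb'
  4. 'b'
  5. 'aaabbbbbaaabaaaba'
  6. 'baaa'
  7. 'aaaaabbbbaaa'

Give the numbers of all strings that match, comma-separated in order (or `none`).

2, 5

1 → no match
2 → match
3 → no match — must end with 'a'
4 → no match — must end with 'a'
5 → match
6 → no match
7 → no match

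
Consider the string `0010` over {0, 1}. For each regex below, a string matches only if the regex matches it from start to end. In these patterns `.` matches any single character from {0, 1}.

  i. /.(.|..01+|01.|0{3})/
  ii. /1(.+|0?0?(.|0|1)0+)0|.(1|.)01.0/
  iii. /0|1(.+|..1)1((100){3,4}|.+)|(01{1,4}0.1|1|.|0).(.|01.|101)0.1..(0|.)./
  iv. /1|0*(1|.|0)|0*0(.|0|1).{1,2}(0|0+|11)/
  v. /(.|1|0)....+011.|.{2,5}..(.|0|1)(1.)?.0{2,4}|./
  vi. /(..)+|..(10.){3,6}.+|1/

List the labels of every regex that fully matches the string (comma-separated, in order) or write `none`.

i → match
ii → no match
iii → no match
iv → match
v → no match
vi → match

i, iv, vi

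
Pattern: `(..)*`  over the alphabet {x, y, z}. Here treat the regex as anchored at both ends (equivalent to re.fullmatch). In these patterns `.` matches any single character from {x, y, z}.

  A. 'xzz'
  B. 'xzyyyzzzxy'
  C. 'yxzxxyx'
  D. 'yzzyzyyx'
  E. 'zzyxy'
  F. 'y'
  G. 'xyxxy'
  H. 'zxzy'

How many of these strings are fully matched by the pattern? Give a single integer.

A. 'xzz' → no match
B. 'xzyyyzzzxy' → match
C. 'yxzxxyx' → no match
D. 'yzzyzyyx' → match
E. 'zzyxy' → no match
F. 'y' → no match
G. 'xyxxy' → no match
H. 'zxzy' → match
Total matched: 3

3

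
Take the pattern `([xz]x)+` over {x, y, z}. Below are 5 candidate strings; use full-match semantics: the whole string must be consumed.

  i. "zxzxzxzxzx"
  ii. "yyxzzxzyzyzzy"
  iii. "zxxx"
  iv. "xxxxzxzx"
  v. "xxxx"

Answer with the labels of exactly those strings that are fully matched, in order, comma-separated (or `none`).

i, iii, iv, v

i. "zxzxzxzxzx" → match
ii → no match — must end with "x"
iii. "zxxx" → match
iv. "xxxxzxzx" → match
v. "xxxx" → match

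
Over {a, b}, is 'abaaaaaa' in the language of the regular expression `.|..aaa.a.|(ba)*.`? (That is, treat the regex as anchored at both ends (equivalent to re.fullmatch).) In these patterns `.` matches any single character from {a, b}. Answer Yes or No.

Yes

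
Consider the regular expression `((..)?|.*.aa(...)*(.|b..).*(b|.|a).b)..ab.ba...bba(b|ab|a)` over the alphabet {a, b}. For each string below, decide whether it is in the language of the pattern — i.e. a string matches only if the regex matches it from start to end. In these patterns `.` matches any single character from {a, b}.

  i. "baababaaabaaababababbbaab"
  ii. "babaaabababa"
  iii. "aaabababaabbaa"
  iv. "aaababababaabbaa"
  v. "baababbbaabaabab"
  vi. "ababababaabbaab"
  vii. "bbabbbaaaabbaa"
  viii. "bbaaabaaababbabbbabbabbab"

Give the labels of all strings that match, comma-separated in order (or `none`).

i, iii, iv, vi, vii

i → match
ii → no match
iii → match
iv → match
v → no match
vi → match
vii → match
viii → no match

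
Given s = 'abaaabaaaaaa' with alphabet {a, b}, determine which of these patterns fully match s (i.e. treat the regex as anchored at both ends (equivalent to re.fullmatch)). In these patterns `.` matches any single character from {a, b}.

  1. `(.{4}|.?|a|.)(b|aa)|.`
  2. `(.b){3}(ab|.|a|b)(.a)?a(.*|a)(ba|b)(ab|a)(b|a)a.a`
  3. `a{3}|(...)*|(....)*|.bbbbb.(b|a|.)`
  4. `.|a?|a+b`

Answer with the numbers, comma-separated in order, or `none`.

1 → no match
2 → no match
3 → match
4 → no match

3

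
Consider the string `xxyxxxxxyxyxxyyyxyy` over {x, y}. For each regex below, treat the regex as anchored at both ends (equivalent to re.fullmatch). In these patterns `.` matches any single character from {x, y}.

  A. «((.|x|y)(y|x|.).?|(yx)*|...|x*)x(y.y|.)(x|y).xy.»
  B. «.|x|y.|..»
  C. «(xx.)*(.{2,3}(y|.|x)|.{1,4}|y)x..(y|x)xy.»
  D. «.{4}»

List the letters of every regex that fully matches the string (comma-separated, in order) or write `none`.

A → no match
B → no match
C → match
D → no match

C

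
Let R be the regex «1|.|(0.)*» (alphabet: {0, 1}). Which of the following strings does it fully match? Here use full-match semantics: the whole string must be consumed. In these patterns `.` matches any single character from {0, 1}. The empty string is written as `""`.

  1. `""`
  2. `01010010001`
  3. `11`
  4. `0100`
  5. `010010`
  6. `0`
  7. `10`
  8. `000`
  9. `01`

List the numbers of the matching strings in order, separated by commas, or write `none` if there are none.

1, 4, 6, 9

1 → match
2 → no match
3 → no match
4 → match
5 → no match
6 → match
7 → no match
8 → no match
9 → match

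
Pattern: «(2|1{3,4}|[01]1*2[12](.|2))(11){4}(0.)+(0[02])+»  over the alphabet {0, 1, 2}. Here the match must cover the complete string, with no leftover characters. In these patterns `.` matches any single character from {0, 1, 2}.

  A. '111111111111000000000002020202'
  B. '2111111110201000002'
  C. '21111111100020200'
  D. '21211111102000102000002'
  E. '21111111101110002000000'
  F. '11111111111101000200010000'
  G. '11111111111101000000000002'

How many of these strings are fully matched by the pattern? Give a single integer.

5

A → match
B → match
C → match
D → no match
E → no match
F → match
G → match
Total matched: 5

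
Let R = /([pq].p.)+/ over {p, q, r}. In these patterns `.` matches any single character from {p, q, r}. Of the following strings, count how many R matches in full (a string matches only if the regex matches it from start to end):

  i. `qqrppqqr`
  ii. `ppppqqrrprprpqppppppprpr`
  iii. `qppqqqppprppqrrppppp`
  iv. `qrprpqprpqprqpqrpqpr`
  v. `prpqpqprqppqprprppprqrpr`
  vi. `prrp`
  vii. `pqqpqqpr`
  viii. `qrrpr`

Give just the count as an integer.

1

i → no match
ii → no match
iii → no match
iv → no match
v → match
vi → no match
vii → no match
viii → no match
Total matched: 1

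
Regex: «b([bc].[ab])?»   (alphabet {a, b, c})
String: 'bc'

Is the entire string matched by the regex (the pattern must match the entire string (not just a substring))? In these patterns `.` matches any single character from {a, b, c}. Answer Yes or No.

No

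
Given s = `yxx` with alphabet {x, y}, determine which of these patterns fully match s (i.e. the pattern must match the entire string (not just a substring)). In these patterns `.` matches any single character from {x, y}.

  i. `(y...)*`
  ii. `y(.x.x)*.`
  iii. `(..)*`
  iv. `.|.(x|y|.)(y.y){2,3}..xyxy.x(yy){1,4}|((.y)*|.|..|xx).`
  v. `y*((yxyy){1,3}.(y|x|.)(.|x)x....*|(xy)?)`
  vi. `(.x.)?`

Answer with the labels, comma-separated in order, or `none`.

i → no match
ii → no match
iii → no match
iv → match
v → no match
vi → match

iv, vi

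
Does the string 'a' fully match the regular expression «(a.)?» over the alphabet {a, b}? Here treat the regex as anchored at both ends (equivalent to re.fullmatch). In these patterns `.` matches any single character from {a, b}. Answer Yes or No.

No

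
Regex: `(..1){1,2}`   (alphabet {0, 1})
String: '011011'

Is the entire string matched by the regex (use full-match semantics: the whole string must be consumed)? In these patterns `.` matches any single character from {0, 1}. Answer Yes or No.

Yes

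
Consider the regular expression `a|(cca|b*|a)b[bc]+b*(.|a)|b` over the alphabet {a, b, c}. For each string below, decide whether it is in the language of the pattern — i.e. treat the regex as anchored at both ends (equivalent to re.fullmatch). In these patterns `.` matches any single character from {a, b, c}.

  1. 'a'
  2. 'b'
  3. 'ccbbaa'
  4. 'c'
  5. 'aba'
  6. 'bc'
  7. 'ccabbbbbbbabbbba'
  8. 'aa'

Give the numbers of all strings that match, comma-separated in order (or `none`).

1, 2

1 → match
2 → match
3 → no match
4 → no match
5 → no match
6 → no match
7 → no match
8 → no match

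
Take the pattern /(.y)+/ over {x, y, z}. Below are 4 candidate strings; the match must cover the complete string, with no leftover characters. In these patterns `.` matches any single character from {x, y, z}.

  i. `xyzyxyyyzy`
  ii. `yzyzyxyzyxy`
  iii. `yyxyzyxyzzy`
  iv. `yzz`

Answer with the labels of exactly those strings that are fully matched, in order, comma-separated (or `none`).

i → match
ii → no match
iii → no match
iv → no match — must end with `y`

i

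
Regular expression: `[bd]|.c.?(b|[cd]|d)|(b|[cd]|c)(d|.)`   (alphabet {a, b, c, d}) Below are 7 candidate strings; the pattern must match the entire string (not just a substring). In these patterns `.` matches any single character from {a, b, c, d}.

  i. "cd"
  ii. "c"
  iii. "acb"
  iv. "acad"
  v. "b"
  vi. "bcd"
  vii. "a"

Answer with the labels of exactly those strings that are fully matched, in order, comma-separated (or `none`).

i → match
ii → no match
iii → match
iv → match
v → match
vi → match
vii → no match

i, iii, iv, v, vi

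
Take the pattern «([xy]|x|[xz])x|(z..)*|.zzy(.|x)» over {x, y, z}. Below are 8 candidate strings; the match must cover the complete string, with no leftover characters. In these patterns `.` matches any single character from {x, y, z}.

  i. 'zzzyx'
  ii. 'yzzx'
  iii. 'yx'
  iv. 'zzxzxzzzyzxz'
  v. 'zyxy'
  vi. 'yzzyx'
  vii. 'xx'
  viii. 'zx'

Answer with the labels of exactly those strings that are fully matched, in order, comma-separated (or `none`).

i → match
ii → no match
iii → match
iv → match
v → no match
vi → match
vii → match
viii → match

i, iii, iv, vi, vii, viii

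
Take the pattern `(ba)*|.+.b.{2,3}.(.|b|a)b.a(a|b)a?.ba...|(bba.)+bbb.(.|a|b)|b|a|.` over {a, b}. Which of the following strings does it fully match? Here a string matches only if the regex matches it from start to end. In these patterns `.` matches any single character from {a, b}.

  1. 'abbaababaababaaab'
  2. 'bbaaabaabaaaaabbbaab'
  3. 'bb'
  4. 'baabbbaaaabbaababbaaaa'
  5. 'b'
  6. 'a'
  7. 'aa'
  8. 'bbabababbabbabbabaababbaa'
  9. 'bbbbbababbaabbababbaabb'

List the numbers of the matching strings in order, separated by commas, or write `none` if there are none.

1 → match
2 → no match
3. 'bb' → no match
4 → match
5. 'b' → match
6. 'a' → match
7. 'aa' → no match
8 → no match
9 → match

1, 4, 5, 6, 9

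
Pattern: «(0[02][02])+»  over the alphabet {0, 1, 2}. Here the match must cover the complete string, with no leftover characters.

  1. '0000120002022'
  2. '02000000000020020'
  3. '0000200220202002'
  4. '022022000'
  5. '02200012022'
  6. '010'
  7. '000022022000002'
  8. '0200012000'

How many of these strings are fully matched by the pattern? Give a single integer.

1 → no match
2 → no match
3 → no match
4. '022022000' → match
5. '02200012022' → no match
6. '010' → no match
7 → match
8. '0200012000' → no match
Total matched: 2

2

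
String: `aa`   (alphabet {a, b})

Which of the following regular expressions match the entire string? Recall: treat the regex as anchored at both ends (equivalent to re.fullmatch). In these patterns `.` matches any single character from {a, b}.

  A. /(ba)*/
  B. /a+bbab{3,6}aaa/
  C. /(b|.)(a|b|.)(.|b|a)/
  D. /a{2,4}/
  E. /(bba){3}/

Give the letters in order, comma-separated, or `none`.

A → no match
B → no match — must end with `baaa`
C → no match
D → match
E → no match — must start with `bba`

D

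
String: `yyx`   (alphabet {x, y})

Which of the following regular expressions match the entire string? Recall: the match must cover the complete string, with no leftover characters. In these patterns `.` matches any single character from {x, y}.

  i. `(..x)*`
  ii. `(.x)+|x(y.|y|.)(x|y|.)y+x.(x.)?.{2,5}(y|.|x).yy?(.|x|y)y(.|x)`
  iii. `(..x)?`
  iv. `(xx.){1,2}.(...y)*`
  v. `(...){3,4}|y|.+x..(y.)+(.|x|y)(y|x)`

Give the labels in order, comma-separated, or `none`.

i → match
ii → no match
iii → match
iv → no match — must start with `xx`
v → no match

i, iii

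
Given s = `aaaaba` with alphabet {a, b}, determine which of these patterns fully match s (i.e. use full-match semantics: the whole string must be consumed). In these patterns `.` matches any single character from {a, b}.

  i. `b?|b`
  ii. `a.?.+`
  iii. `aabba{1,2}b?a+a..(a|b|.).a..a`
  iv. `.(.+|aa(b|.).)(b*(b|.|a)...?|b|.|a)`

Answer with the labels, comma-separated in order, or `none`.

ii, iv

i → no match
ii → match
iii → no match — must start with `aabba`
iv → match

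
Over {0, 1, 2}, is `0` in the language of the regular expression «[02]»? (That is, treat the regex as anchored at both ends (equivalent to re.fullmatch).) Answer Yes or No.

Yes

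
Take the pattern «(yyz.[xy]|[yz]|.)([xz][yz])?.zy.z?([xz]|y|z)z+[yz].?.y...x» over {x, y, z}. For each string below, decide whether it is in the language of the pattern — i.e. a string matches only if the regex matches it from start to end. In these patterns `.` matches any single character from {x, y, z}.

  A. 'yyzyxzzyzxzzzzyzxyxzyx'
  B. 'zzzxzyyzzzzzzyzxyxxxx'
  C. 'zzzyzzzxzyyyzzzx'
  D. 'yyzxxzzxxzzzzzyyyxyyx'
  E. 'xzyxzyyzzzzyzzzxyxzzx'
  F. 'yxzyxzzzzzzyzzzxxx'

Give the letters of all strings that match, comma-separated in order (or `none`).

A → match
B → match
C → no match
D → no match
E → no match
F → no match

A, B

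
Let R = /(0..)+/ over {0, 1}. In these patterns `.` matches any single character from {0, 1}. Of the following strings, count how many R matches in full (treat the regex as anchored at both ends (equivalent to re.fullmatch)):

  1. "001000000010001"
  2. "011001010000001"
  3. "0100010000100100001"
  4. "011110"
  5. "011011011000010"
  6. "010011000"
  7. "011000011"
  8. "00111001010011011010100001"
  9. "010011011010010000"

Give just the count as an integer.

1 → match
2 → match
3 → no match
4 → no match
5 → match
6 → match
7 → match
8 → no match
9 → match
Total matched: 6

6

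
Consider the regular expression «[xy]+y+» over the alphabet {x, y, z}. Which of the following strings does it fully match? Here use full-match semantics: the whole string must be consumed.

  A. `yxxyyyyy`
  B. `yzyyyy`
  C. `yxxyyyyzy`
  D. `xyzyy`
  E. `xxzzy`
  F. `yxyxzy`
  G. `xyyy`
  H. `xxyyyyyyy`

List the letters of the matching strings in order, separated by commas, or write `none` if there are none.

A → match
B → no match
C → no match
D → no match
E → no match
F → no match
G → match
H → match

A, G, H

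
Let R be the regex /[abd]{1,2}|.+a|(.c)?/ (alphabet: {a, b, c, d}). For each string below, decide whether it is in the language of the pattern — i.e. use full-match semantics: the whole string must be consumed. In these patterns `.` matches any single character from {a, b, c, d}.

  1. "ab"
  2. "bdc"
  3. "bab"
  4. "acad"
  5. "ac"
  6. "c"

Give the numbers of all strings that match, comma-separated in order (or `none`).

1 → match
2 → no match
3 → no match
4 → no match
5 → match
6 → no match

1, 5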